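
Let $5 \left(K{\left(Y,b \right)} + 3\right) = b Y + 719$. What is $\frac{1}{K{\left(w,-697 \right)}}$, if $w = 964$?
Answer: $- \frac{5}{671204} \approx -7.4493 \cdot 10^{-6}$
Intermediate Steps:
$K{\left(Y,b \right)} = \frac{704}{5} + \frac{Y b}{5}$ ($K{\left(Y,b \right)} = -3 + \frac{b Y + 719}{5} = -3 + \frac{Y b + 719}{5} = -3 + \frac{719 + Y b}{5} = -3 + \left(\frac{719}{5} + \frac{Y b}{5}\right) = \frac{704}{5} + \frac{Y b}{5}$)
$\frac{1}{K{\left(w,-697 \right)}} = \frac{1}{\frac{704}{5} + \frac{1}{5} \cdot 964 \left(-697\right)} = \frac{1}{\frac{704}{5} - \frac{671908}{5}} = \frac{1}{- \frac{671204}{5}} = - \frac{5}{671204}$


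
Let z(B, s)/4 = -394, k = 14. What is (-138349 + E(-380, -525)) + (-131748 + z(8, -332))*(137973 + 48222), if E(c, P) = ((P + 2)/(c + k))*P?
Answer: -3028576956063/122 ≈ -2.4824e+10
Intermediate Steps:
z(B, s) = -1576 (z(B, s) = 4*(-394) = -1576)
E(c, P) = P*(2 + P)/(14 + c) (E(c, P) = ((P + 2)/(c + 14))*P = ((2 + P)/(14 + c))*P = P*(2 + P)/(14 + c))
(-138349 + E(-380, -525)) + (-131748 + z(8, -332))*(137973 + 48222) = (-138349 - 525*(2 - 525)/(14 - 380)) + (-131748 - 1576)*(137973 + 48222) = (-138349 - 525*(-523)/(-366)) - 133324*186195 = (-138349 - 525*(-1/366)*(-523)) - 24824262180 = (-138349 - 91525/122) - 24824262180 = -16970103/122 - 24824262180 = -3028576956063/122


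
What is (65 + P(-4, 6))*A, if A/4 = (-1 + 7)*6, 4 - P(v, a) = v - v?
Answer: 9936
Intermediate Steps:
P(v, a) = 4 (P(v, a) = 4 - (v - v) = 4 - 1*0 = 4 + 0 = 4)
A = 144 (A = 4*((-1 + 7)*6) = 4*(6*6) = 4*36 = 144)
(65 + P(-4, 6))*A = (65 + 4)*144 = 69*144 = 9936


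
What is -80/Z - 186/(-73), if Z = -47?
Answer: 14582/3431 ≈ 4.2501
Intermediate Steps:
-80/Z - 186/(-73) = -80/(-47) - 186/(-73) = -80*(-1/47) - 186*(-1/73) = 80/47 + 186/73 = 14582/3431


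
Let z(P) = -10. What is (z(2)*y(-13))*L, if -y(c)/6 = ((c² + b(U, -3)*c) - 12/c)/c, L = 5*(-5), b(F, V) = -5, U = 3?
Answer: 4581000/169 ≈ 27107.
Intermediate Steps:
L = -25
y(c) = -6*(c² - 12/c - 5*c)/c (y(c) = -6*((c² - 5*c) - 12/c)/c = -6*(c² - 12/c - 5*c)/c)
(z(2)*y(-13))*L = -10*(30 - 6*(-13) + 72/(-13)²)*(-25) = -10*(30 + 78 + 72*(1/169))*(-25) = -10*(30 + 78 + 72/169)*(-25) = -10*18324/169*(-25) = -183240/169*(-25) = 4581000/169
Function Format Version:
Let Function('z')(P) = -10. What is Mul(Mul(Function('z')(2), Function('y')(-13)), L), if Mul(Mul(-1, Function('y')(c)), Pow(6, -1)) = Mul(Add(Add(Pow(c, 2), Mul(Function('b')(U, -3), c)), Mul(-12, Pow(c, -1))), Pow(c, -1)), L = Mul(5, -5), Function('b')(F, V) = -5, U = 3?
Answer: Rational(4581000, 169) ≈ 27107.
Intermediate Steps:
L = -25
Function('y')(c) = Mul(-6, Pow(c, -1), Add(Pow(c, 2), Mul(-12, Pow(c, -1)), Mul(-5, c))) (Function('y')(c) = Mul(-6, Mul(Add(Add(Pow(c, 2), Mul(-5, c)), Mul(-12, Pow(c, -1))), Pow(c, -1))) = Mul(-6, Mul(Add(Pow(c, 2), Mul(-12, Pow(c, -1)), Mul(-5, c)), Pow(c, -1))) = Mul(-6, Mul(Pow(c, -1), Add(Pow(c, 2), Mul(-12, Pow(c, -1)), Mul(-5, c)))) = Mul(-6, Pow(c, -1), Add(Pow(c, 2), Mul(-12, Pow(c, -1)), Mul(-5, c))))
Mul(Mul(Function('z')(2), Function('y')(-13)), L) = Mul(Mul(-10, Add(30, Mul(-6, -13), Mul(72, Pow(-13, -2)))), -25) = Mul(Mul(-10, Add(30, 78, Mul(72, Rational(1, 169)))), -25) = Mul(Mul(-10, Add(30, 78, Rational(72, 169))), -25) = Mul(Mul(-10, Rational(18324, 169)), -25) = Mul(Rational(-183240, 169), -25) = Rational(4581000, 169)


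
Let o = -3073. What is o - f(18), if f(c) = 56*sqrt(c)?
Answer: -3073 - 168*sqrt(2) ≈ -3310.6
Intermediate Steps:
o - f(18) = -3073 - 56*sqrt(18) = -3073 - 56*3*sqrt(2) = -3073 - 168*sqrt(2)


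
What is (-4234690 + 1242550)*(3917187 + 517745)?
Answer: -13269937434480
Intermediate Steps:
(-4234690 + 1242550)*(3917187 + 517745) = -2992140*4434932 = -13269937434480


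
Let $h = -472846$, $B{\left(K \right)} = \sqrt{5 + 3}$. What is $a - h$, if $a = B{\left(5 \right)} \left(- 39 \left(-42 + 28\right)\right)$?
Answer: $472846 + 1092 \sqrt{2} \approx 4.7439 \cdot 10^{5}$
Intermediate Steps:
$B{\left(K \right)} = 2 \sqrt{2}$ ($B{\left(K \right)} = \sqrt{8} = 2 \sqrt{2}$)
$a = 1092 \sqrt{2}$ ($a = 2 \sqrt{2} \left(- 39 \left(-42 + 28\right)\right) = 2 \sqrt{2} \left(\left(-39\right) \left(-14\right)\right) = 2 \sqrt{2} \cdot 546 = 1092 \sqrt{2} \approx 1544.3$)
$a - h = 1092 \sqrt{2} - -472846 = 1092 \sqrt{2} + 472846 = 472846 + 1092 \sqrt{2}$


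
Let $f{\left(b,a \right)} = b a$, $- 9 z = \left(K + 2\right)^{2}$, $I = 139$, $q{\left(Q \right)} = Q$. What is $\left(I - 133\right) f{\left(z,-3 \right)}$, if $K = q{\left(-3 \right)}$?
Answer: $2$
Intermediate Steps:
$K = -3$
$z = - \frac{1}{9}$ ($z = - \frac{\left(-3 + 2\right)^{2}}{9} = - \frac{\left(-1\right)^{2}}{9} = \left(- \frac{1}{9}\right) 1 = - \frac{1}{9} \approx -0.11111$)
$f{\left(b,a \right)} = a b$
$\left(I - 133\right) f{\left(z,-3 \right)} = \left(139 - 133\right) \left(\left(-3\right) \left(- \frac{1}{9}\right)\right) = 6 \cdot \frac{1}{3} = 2$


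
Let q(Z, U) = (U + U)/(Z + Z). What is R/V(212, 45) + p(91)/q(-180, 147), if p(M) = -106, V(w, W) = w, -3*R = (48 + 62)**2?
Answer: 863015/7791 ≈ 110.77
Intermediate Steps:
R = -12100/3 (R = -(48 + 62)**2/3 = -1/3*110**2 = -1/3*12100 = -12100/3 ≈ -4033.3)
q(Z, U) = U/Z (q(Z, U) = (2*U)/((2*Z)) = (2*U)*(1/(2*Z)) = U/Z)
R/V(212, 45) + p(91)/q(-180, 147) = -12100/3/212 - 106/(147/(-180)) = -12100/3*1/212 - 106/(147*(-1/180)) = -3025/159 - 106/(-49/60) = -3025/159 - 106*(-60/49) = -3025/159 + 6360/49 = 863015/7791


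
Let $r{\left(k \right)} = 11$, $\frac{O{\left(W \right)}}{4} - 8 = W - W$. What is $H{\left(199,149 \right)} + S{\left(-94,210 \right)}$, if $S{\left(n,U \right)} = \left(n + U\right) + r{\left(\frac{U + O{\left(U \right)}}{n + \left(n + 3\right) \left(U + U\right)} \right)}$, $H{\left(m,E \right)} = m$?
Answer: $326$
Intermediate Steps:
$O{\left(W \right)} = 32$ ($O{\left(W \right)} = 32 + 4 \left(W - W\right) = 32 + 4 \cdot 0 = 32 + 0 = 32$)
$S{\left(n,U \right)} = 11 + U + n$ ($S{\left(n,U \right)} = \left(n + U\right) + 11 = \left(U + n\right) + 11 = 11 + U + n$)
$H{\left(199,149 \right)} + S{\left(-94,210 \right)} = 199 + \left(11 + 210 - 94\right) = 199 + 127 = 326$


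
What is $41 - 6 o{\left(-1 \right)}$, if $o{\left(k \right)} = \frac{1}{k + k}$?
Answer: $44$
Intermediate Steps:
$o{\left(k \right)} = \frac{1}{2 k}$
$41 - 6 o{\left(-1 \right)} = 41 - 6 \frac{1}{2 \left(-1\right)} = 41 - 6 \cdot \frac{1}{2} \left(-1\right) = 41 - -3 = 41 + 3 = 44$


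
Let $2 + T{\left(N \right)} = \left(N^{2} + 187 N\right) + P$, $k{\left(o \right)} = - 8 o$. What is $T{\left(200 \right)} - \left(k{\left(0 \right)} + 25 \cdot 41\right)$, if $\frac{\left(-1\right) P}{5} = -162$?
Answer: $77183$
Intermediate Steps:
$P = 810$ ($P = \left(-5\right) \left(-162\right) = 810$)
$T{\left(N \right)} = 808 + N^{2} + 187 N$ ($T{\left(N \right)} = -2 + \left(\left(N^{2} + 187 N\right) + 810\right) = -2 + \left(810 + N^{2} + 187 N\right) = 808 + N^{2} + 187 N$)
$T{\left(200 \right)} - \left(k{\left(0 \right)} + 25 \cdot 41\right) = \left(808 + 200^{2} + 187 \cdot 200\right) - \left(\left(-8\right) 0 + 25 \cdot 41\right) = \left(808 + 40000 + 37400\right) - \left(0 + 1025\right) = 78208 - 1025 = 77183$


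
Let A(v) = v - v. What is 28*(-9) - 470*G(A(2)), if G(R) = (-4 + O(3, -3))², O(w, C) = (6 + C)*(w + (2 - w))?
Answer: -2132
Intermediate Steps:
O(w, C) = 12 + 2*C (O(w, C) = (6 + C)*2 = 12 + 2*C)
A(v) = 0
G(R) = 4 (G(R) = (-4 + (12 + 2*(-3)))² = (-4 + (12 - 6))² = (-4 + 6)² = 2² = 4)
28*(-9) - 470*G(A(2)) = 28*(-9) - 470*4 = -252 - 1880 = -2132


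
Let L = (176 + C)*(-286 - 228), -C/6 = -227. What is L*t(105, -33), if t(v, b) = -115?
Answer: 90911180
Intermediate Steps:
C = 1362 (C = -6*(-227) = 1362)
L = -790532 (L = (176 + 1362)*(-286 - 228) = 1538*(-514) = -790532)
L*t(105, -33) = -790532*(-115) = 90911180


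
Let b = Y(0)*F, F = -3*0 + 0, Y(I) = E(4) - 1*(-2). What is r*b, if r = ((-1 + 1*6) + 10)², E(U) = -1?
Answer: 0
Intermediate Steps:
Y(I) = 1 (Y(I) = -1 - 1*(-2) = -1 + 2 = 1)
r = 225 (r = ((-1 + 6) + 10)² = (5 + 10)² = 15² = 225)
F = 0 (F = 0 + 0 = 0)
b = 0 (b = 1*0 = 0)
r*b = 225*0 = 0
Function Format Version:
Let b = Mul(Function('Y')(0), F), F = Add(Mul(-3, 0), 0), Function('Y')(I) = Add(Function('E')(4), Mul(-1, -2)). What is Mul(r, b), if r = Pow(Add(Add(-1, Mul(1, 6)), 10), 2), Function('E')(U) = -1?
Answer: 0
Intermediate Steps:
Function('Y')(I) = 1 (Function('Y')(I) = Add(-1, Mul(-1, -2)) = Add(-1, 2) = 1)
r = 225 (r = Pow(Add(Add(-1, 6), 10), 2) = Pow(Add(5, 10), 2) = Pow(15, 2) = 225)
F = 0 (F = Add(0, 0) = 0)
b = 0 (b = Mul(1, 0) = 0)
Mul(r, b) = Mul(225, 0) = 0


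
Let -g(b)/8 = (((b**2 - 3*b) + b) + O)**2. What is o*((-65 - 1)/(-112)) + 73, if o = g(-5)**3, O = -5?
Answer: -1539647999489/7 ≈ -2.1995e+11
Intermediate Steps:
g(b) = -8*(-5 + b**2 - 2*b)**2 (g(b) = -8*(((b**2 - 3*b) + b) - 5)**2 = -8*((b**2 - 2*b) - 5)**2 = -8*(-5 + b**2 - 2*b)**2)
o = -373248000000 (o = (-8*(5 - 1*(-5)**2 + 2*(-5))**2)**3 = (-8*(5 - 1*25 - 10)**2)**3 = (-8*(5 - 25 - 10)**2)**3 = (-8*(-30)**2)**3 = (-8*900)**3 = (-7200)**3 = -373248000000)
o*((-65 - 1)/(-112)) + 73 = -373248000000*(-65 - 1)/(-112) + 73 = -(-24634368000000)*(-1)/112 + 73 = -373248000000*33/56 + 73 = -1539648000000/7 + 73 = -1539647999489/7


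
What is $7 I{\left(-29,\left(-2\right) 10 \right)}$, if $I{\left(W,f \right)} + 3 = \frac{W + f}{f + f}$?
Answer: $- \frac{497}{40} \approx -12.425$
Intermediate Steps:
$I{\left(W,f \right)} = -3 + \frac{W + f}{2 f}$ ($I{\left(W,f \right)} = -3 + \frac{W + f}{f + f} = -3 + \frac{W + f}{2 f}$)
$7 I{\left(-29,\left(-2\right) 10 \right)} = 7 \frac{-29 - 5 \left(\left(-2\right) 10\right)}{2 \left(\left(-2\right) 10\right)} = 7 \frac{-29 - -100}{2 \left(-20\right)} = 7 \cdot \frac{1}{2} \left(- \frac{1}{20}\right) \left(-29 + 100\right) = 7 \cdot \frac{1}{2} \left(- \frac{1}{20}\right) 71 = 7 \left(- \frac{71}{40}\right) = - \frac{497}{40}$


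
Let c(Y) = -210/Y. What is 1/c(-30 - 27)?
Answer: 19/70 ≈ 0.27143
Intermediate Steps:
1/c(-30 - 27) = 1/(-210/(-30 - 27)) = 1/(-210/(-57)) = 1/(-210*(-1/57)) = 1/(70/19) = 19/70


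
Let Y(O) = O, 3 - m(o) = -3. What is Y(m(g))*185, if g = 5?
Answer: 1110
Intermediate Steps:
m(o) = 6 (m(o) = 3 - 1*(-3) = 3 + 3 = 6)
Y(m(g))*185 = 6*185 = 1110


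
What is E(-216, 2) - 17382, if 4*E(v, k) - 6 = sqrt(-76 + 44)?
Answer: -34761/2 + I*sqrt(2) ≈ -17381.0 + 1.4142*I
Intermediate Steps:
E(v, k) = 3/2 + I*sqrt(2) (E(v, k) = 3/2 + sqrt(-76 + 44)/4 = 3/2 + sqrt(-32)/4 = 3/2 + (4*I*sqrt(2))/4 = 3/2 + I*sqrt(2))
E(-216, 2) - 17382 = (3/2 + I*sqrt(2)) - 17382 = -34761/2 + I*sqrt(2)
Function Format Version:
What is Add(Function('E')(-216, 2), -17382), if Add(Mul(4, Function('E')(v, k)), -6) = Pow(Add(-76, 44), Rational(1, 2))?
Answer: Add(Rational(-34761, 2), Mul(I, Pow(2, Rational(1, 2)))) ≈ Add(-17381., Mul(1.4142, I))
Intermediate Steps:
Function('E')(v, k) = Add(Rational(3, 2), Mul(I, Pow(2, Rational(1, 2)))) (Function('E')(v, k) = Add(Rational(3, 2), Mul(Rational(1, 4), Pow(Add(-76, 44), Rational(1, 2)))) = Add(Rational(3, 2), Mul(Rational(1, 4), Pow(-32, Rational(1, 2)))) = Add(Rational(3, 2), Mul(Rational(1, 4), Mul(4, I, Pow(2, Rational(1, 2))))) = Add(Rational(3, 2), Mul(I, Pow(2, Rational(1, 2)))))
Add(Function('E')(-216, 2), -17382) = Add(Add(Rational(3, 2), Mul(I, Pow(2, Rational(1, 2)))), -17382) = Add(Rational(-34761, 2), Mul(I, Pow(2, Rational(1, 2))))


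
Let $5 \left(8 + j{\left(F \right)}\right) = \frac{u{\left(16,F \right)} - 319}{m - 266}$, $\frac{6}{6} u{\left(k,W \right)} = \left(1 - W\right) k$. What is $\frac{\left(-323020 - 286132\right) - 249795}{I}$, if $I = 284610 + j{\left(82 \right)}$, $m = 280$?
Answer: $- \frac{12025258}{3984105} \approx -3.0183$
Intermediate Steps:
$u{\left(k,W \right)} = k \left(1 - W\right)$ ($u{\left(k,W \right)} = \left(1 - W\right) k = k \left(1 - W\right)$)
$j{\left(F \right)} = - \frac{863}{70} - \frac{8 F}{35}$ ($j{\left(F \right)} = -8 + \frac{\left(16 \left(1 - F\right) - 319\right) \frac{1}{280 - 266}}{5} = -8 + \frac{\left(\left(16 - 16 F\right) - 319\right) \frac{1}{14}}{5} = -8 + \frac{\left(-303 - 16 F\right) \frac{1}{14}}{5} = -8 + \frac{- \frac{303}{14} - \frac{8 F}{7}}{5} = -8 - \left(\frac{303}{70} + \frac{8 F}{35}\right) = - \frac{863}{70} - \frac{8 F}{35}$)
$I = \frac{3984105}{14}$ ($I = 284610 - \frac{435}{14} = \frac{3984105}{14} \approx 2.8458 \cdot 10^{5}$)
$\frac{\left(-323020 - 286132\right) - 249795}{I} = \frac{\left(-323020 - 286132\right) - 249795}{\frac{3984105}{14}} = \left(-609152 - 249795\right) \frac{14}{3984105} = \left(-858947\right) \frac{14}{3984105} = - \frac{12025258}{3984105}$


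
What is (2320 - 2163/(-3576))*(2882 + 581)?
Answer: 9579215543/1192 ≈ 8.0363e+6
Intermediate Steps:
(2320 - 2163/(-3576))*(2882 + 581) = (2320 - 2163*(-1/3576))*3463 = (2320 + 721/1192)*3463 = (2766161/1192)*3463 = 9579215543/1192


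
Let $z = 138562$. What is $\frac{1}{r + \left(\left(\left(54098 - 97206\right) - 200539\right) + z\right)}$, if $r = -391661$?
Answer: $- \frac{1}{496746} \approx -2.0131 \cdot 10^{-6}$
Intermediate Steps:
$\frac{1}{r + \left(\left(\left(54098 - 97206\right) - 200539\right) + z\right)} = \frac{1}{-391661 + \left(\left(\left(54098 - 97206\right) - 200539\right) + 138562\right)} = \frac{1}{-391661 + \left(\left(-43108 - 200539\right) + 138562\right)} = \frac{1}{-391661 + \left(-243647 + 138562\right)} = \frac{1}{-391661 - 105085} = \frac{1}{-496746} = - \frac{1}{496746}$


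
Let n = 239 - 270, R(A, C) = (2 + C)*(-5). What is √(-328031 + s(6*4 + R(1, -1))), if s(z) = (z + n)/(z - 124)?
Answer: I*√401837835/35 ≈ 572.74*I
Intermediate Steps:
R(A, C) = -10 - 5*C
n = -31
s(z) = (-31 + z)/(-124 + z) (s(z) = (z - 31)/(z - 124) = (-31 + z)/(-124 + z))
√(-328031 + s(6*4 + R(1, -1))) = √(-328031 + (-31 + (6*4 + (-10 - 5*(-1))))/(-124 + (6*4 + (-10 - 5*(-1))))) = √(-328031 + (-31 + (24 + (-10 + 5)))/(-124 + (24 + (-10 + 5)))) = √(-328031 + (-31 + (24 - 5))/(-124 + (24 - 5))) = √(-328031 + (-31 + 19)/(-124 + 19)) = √(-328031 - 12/(-105)) = √(-328031 - 1/105*(-12)) = √(-328031 + 4/35) = √(-11481081/35) = I*√401837835/35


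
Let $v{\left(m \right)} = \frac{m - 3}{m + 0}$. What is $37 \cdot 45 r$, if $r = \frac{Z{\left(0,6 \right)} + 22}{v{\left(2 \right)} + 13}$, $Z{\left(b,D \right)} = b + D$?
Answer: $\frac{18648}{5} \approx 3729.6$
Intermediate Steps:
$v{\left(m \right)} = \frac{-3 + m}{m}$
$Z{\left(b,D \right)} = D + b$
$r = \frac{56}{25}$ ($r = \frac{\left(6 + 0\right) + 22}{\frac{-3 + 2}{2} + 13} = \frac{6 + 22}{\frac{1}{2} \left(-1\right) + 13} = \frac{28}{- \frac{1}{2} + 13} = \frac{28}{\frac{25}{2}} = 28 \cdot \frac{2}{25} = \frac{56}{25} \approx 2.24$)
$37 \cdot 45 r = 37 \cdot 45 \cdot \frac{56}{25} = 1665 \cdot \frac{56}{25} = \frac{18648}{5}$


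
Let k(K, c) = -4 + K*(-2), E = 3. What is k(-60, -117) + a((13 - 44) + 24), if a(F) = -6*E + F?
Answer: 91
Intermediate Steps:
a(F) = -18 + F (a(F) = -6*3 + F = -18 + F)
k(K, c) = -4 - 2*K
k(-60, -117) + a((13 - 44) + 24) = (-4 - 2*(-60)) + (-18 + ((13 - 44) + 24)) = (-4 + 120) + (-18 + (-31 + 24)) = 116 + (-18 - 7) = 116 - 25 = 91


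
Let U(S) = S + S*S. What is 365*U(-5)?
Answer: 7300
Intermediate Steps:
U(S) = S + S**2
365*U(-5) = 365*(-5*(1 - 5)) = 365*(-5*(-4)) = 365*20 = 7300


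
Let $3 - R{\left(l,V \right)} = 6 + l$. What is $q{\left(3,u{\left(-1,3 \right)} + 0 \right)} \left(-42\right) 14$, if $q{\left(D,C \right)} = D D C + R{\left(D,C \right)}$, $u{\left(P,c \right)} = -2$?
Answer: $14112$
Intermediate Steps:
$R{\left(l,V \right)} = -3 - l$ ($R{\left(l,V \right)} = 3 - \left(6 + l\right) = -3 - l$)
$q{\left(D,C \right)} = -3 - D + C D^{2}$ ($q{\left(D,C \right)} = D D C - \left(3 + D\right) = D^{2} C - \left(3 + D\right) = C D^{2} - \left(3 + D\right) = -3 - D + C D^{2}$)
$q{\left(3,u{\left(-1,3 \right)} + 0 \right)} \left(-42\right) 14 = \left(-3 - 3 + \left(-2 + 0\right) 3^{2}\right) \left(-42\right) 14 = \left(-3 - 3 - 18\right) \left(-42\right) 14 = \left(-24\right) \left(-42\right) 14 = 1008 \cdot 14 = 14112$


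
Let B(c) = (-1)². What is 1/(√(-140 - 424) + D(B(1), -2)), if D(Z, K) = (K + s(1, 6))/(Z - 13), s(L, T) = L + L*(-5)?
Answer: -2*I/(-I + 4*√141) ≈ 0.00088613 - 0.042089*I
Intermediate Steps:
B(c) = 1
s(L, T) = -4*L (s(L, T) = L - 5*L = -4*L)
D(Z, K) = (-4 + K)/(-13 + Z) (D(Z, K) = (K - 4*1)/(Z - 13) = (K - 4)/(-13 + Z) = (-4 + K)/(-13 + Z))
1/(√(-140 - 424) + D(B(1), -2)) = 1/(√(-140 - 424) + (-4 - 2)/(-13 + 1)) = 1/(√(-564) - 6/(-12)) = 1/(2*I*√141 - 1/12*(-6)) = 1/(2*I*√141 + ½) = 1/(½ + 2*I*√141)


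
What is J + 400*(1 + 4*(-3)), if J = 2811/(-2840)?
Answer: -12498811/2840 ≈ -4401.0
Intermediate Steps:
J = -2811/2840 (J = 2811*(-1/2840) = -2811/2840 ≈ -0.98979)
J + 400*(1 + 4*(-3)) = -2811/2840 + 400*(1 + 4*(-3)) = -2811/2840 + 400*(1 - 12) = -2811/2840 + 400*(-11) = -2811/2840 - 4400 = -12498811/2840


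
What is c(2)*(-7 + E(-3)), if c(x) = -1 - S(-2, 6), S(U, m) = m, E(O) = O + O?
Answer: 91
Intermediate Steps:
E(O) = 2*O
c(x) = -7 (c(x) = -1 - 1*6 = -1 - 6 = -7)
c(2)*(-7 + E(-3)) = -7*(-7 + 2*(-3)) = -7*(-7 - 6) = -7*(-13) = 91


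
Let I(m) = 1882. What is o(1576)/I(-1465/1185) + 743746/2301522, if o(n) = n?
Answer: 1256732161/1082866101 ≈ 1.1606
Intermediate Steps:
o(1576)/I(-1465/1185) + 743746/2301522 = 1576/1882 + 743746/2301522 = 1576*(1/1882) + 743746*(1/2301522) = 788/941 + 371873/1150761 = 1256732161/1082866101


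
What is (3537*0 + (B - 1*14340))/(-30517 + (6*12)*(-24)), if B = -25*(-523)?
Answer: 253/6449 ≈ 0.039231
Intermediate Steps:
B = 13075
(3537*0 + (B - 1*14340))/(-30517 + (6*12)*(-24)) = (3537*0 + (13075 - 1*14340))/(-30517 + (6*12)*(-24)) = (0 + (13075 - 14340))/(-30517 + 72*(-24)) = (0 - 1265)/(-30517 - 1728) = -1265/(-32245) = -1265*(-1/32245) = 253/6449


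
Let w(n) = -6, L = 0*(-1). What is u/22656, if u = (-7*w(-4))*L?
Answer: 0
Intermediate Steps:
L = 0
u = 0 (u = -7*(-6)*0 = 42*0 = 0)
u/22656 = 0/22656 = 0*(1/22656) = 0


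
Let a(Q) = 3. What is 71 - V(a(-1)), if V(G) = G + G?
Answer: 65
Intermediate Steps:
V(G) = 2*G
71 - V(a(-1)) = 71 - 2*3 = 71 - 1*6 = 71 - 6 = 65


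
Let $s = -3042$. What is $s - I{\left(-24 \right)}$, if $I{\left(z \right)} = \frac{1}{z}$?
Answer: $- \frac{73007}{24} \approx -3042.0$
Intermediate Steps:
$s - I{\left(-24 \right)} = -3042 - \frac{1}{-24} = -3042 - - \frac{1}{24} = -3042 + \frac{1}{24} = - \frac{73007}{24}$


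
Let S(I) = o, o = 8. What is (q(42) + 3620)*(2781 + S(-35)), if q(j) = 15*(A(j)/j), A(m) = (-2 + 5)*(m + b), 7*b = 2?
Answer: 500904400/49 ≈ 1.0223e+7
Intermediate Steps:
b = 2/7 (b = (⅐)*2 = 2/7 ≈ 0.28571)
A(m) = 6/7 + 3*m (A(m) = (-2 + 5)*(m + 2/7) = 3*(2/7 + m) = 6/7 + 3*m)
q(j) = 15*(6/7 + 3*j)/j (q(j) = 15*((6/7 + 3*j)/j) = 15*(6/7 + 3*j)/j)
S(I) = 8
(q(42) + 3620)*(2781 + S(-35)) = ((45 + (90/7)/42) + 3620)*(2781 + 8) = ((45 + (90/7)*(1/42)) + 3620)*2789 = ((45 + 15/49) + 3620)*2789 = (2220/49 + 3620)*2789 = (179600/49)*2789 = 500904400/49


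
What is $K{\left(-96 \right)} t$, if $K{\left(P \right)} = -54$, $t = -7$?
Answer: $378$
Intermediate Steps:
$K{\left(-96 \right)} t = \left(-54\right) \left(-7\right) = 378$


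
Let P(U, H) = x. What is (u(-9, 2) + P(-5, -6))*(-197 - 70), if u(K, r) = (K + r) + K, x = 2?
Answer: 3738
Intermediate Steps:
P(U, H) = 2
u(K, r) = r + 2*K
(u(-9, 2) + P(-5, -6))*(-197 - 70) = ((2 + 2*(-9)) + 2)*(-197 - 70) = ((2 - 18) + 2)*(-267) = (-16 + 2)*(-267) = -14*(-267) = 3738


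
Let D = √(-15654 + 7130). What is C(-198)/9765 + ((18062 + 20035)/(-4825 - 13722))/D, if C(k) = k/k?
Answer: 1/9765 + 2241*I*√2131/4649842 ≈ 0.00010241 + 0.022248*I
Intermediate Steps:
D = 2*I*√2131 (D = √(-8524) = 2*I*√2131 ≈ 92.326*I)
C(k) = 1
C(-198)/9765 + ((18062 + 20035)/(-4825 - 13722))/D = 1/9765 + ((18062 + 20035)/(-4825 - 13722))/((2*I*√2131)) = 1*(1/9765) + (38097/(-18547))*(-I*√2131/4262) = 1/9765 + (38097*(-1/18547))*(-I*√2131/4262) = 1/9765 - (-2241)*I*√2131/4649842 = 1/9765 + 2241*I*√2131/4649842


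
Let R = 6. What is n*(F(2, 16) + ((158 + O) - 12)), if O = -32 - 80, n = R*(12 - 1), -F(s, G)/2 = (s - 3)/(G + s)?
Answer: 6754/3 ≈ 2251.3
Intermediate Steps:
F(s, G) = -2*(-3 + s)/(G + s) (F(s, G) = -2*(s - 3)/(G + s) = -2*(-3 + s)/(G + s))
n = 66 (n = 6*(12 - 1) = 6*11 = 66)
O = -112
n*(F(2, 16) + ((158 + O) - 12)) = 66*(2*(3 - 1*2)/(16 + 2) + ((158 - 112) - 12)) = 66*(2*(3 - 2)/18 + (46 - 12)) = 66*(2*(1/18)*1 + 34) = 66*(⅑ + 34) = 66*(307/9) = 6754/3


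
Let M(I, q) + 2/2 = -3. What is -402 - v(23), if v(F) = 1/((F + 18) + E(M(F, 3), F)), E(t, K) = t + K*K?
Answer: -227533/566 ≈ -402.00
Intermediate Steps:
M(I, q) = -4 (M(I, q) = -1 - 3 = -4)
E(t, K) = t + K**2
v(F) = 1/(14 + F + F**2) (v(F) = 1/((F + 18) + (-4 + F**2)) = 1/((18 + F) + (-4 + F**2)) = 1/(14 + F + F**2))
-402 - v(23) = -402 - 1/(14 + 23 + 23**2) = -402 - 1/(14 + 23 + 529) = -402 - 1/566 = -227533/566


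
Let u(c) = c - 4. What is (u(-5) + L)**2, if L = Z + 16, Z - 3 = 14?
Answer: 576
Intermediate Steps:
Z = 17 (Z = 3 + 14 = 17)
u(c) = -4 + c
L = 33 (L = 17 + 16 = 33)
(u(-5) + L)**2 = ((-4 - 5) + 33)**2 = (-9 + 33)**2 = 24**2 = 576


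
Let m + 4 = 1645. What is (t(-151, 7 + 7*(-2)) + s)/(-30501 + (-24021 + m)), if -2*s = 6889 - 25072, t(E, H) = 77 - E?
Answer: -6213/35254 ≈ -0.17624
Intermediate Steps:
m = 1641 (m = -4 + 1645 = 1641)
s = 18183/2 (s = -(6889 - 25072)/2 = -½*(-18183) = 18183/2 ≈ 9091.5)
(t(-151, 7 + 7*(-2)) + s)/(-30501 + (-24021 + m)) = ((77 - 1*(-151)) + 18183/2)/(-30501 + (-24021 + 1641)) = ((77 + 151) + 18183/2)/(-30501 - 22380) = (228 + 18183/2)/(-52881) = (18639/2)*(-1/52881) = -6213/35254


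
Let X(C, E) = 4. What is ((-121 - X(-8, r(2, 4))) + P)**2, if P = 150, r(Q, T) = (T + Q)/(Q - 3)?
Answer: 625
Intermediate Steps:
r(Q, T) = (Q + T)/(-3 + Q)
((-121 - X(-8, r(2, 4))) + P)**2 = ((-121 - 1*4) + 150)**2 = ((-121 - 4) + 150)**2 = (-125 + 150)**2 = 25**2 = 625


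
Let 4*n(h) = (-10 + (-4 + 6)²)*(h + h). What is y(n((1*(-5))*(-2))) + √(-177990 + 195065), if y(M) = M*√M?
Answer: 5*√683 - 30*I*√30 ≈ 130.67 - 164.32*I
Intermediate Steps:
n(h) = -3*h (n(h) = ((-10 + (-4 + 6)²)*(h + h))/4 = ((-10 + 2²)*(2*h))/4 = ((-10 + 4)*(2*h))/4 = (-12*h)/4 = -3*h)
y(M) = M^(3/2)
y(n((1*(-5))*(-2))) + √(-177990 + 195065) = (-3*1*(-5)*(-2))^(3/2) + √(-177990 + 195065) = (-(-15)*(-2))^(3/2) + √17075 = (-3*10)^(3/2) + 5*√683 = (-30)^(3/2) + 5*√683 = -30*I*√30 + 5*√683 = 5*√683 - 30*I*√30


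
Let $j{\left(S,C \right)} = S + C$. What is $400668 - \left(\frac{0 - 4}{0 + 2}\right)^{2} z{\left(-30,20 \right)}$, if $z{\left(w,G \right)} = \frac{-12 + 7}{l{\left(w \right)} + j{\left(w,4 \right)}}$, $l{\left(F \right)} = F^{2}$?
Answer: $\frac{175091926}{437} \approx 4.0067 \cdot 10^{5}$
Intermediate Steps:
$j{\left(S,C \right)} = C + S$
$z{\left(w,G \right)} = - \frac{5}{4 + w + w^{2}}$ ($z{\left(w,G \right)} = \frac{-12 + 7}{w^{2} + \left(4 + w\right)} = - \frac{5}{4 + w + w^{2}}$)
$400668 - \left(\frac{0 - 4}{0 + 2}\right)^{2} z{\left(-30,20 \right)} = 400668 - \left(\frac{0 - 4}{0 + 2}\right)^{2} \left(- \frac{5}{4 - 30 + \left(-30\right)^{2}}\right) = 400668 - \left(- \frac{4}{2}\right)^{2} \left(- \frac{5}{4 - 30 + 900}\right) = 400668 - \left(\left(-4\right) \frac{1}{2}\right)^{2} \left(- \frac{5}{874}\right) = 400668 - \left(-2\right)^{2} \left(\left(-5\right) \frac{1}{874}\right) = 400668 - 4 \left(- \frac{5}{874}\right) = 400668 - - \frac{10}{437} = 400668 + \frac{10}{437} = \frac{175091926}{437}$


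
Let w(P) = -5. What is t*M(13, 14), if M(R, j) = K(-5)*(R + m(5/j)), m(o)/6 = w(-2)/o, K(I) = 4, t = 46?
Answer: -13064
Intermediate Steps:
m(o) = -30/o (m(o) = 6*(-5/o) = -30/o)
M(R, j) = -24*j + 4*R (M(R, j) = 4*(R - 30*j/5) = 4*(R - 6*j) = -24*j + 4*R)
t*M(13, 14) = 46*(-24*14 + 4*13) = 46*(-336 + 52) = 46*(-284) = -13064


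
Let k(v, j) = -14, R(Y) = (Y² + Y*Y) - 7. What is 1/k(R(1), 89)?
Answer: -1/14 ≈ -0.071429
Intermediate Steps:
R(Y) = -7 + 2*Y² (R(Y) = (Y² + Y²) - 7 = 2*Y² - 7 = -7 + 2*Y²)
1/k(R(1), 89) = 1/(-14) = -1/14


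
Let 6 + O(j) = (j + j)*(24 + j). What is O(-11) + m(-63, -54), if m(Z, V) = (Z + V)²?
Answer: 13397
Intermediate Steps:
m(Z, V) = (V + Z)²
O(j) = -6 + 2*j*(24 + j) (O(j) = -6 + (j + j)*(24 + j) = -6 + (2*j)*(24 + j) = -6 + 2*j*(24 + j))
O(-11) + m(-63, -54) = (-6 + 2*(-11)² + 48*(-11)) + (-54 - 63)² = (-6 + 2*121 - 528) + (-117)² = (-6 + 242 - 528) + 13689 = -292 + 13689 = 13397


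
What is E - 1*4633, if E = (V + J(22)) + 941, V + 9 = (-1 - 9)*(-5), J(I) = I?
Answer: -3629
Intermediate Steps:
V = 41 (V = -9 + (-1 - 9)*(-5) = -9 - 10*(-5) = -9 + 50 = 41)
E = 1004 (E = (41 + 22) + 941 = 63 + 941 = 1004)
E - 1*4633 = 1004 - 1*4633 = 1004 - 4633 = -3629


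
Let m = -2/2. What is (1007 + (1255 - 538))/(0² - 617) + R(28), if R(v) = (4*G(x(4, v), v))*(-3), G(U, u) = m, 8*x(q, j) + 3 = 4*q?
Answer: 5680/617 ≈ 9.2058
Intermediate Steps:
x(q, j) = -3/8 + q/2 (x(q, j) = -3/8 + (4*q)/8 = -3/8 + q/2)
m = -1 (m = -2*½ = -1)
G(U, u) = -1
R(v) = 12 (R(v) = (4*(-1))*(-3) = -4*(-3) = 12)
(1007 + (1255 - 538))/(0² - 617) + R(28) = (1007 + (1255 - 538))/(0² - 617) + 12 = (1007 + 717)/(0 - 617) + 12 = 1724/(-617) + 12 = 1724*(-1/617) + 12 = -1724/617 + 12 = 5680/617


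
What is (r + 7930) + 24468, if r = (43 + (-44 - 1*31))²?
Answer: 33422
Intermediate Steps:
r = 1024 (r = (43 + (-44 - 31))² = (43 - 75)² = (-32)² = 1024)
(r + 7930) + 24468 = (1024 + 7930) + 24468 = 8954 + 24468 = 33422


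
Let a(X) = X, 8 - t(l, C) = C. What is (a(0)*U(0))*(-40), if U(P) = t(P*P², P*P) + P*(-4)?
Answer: 0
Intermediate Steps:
t(l, C) = 8 - C
U(P) = 8 - P² - 4*P (U(P) = (8 - P*P) + P*(-4) = (8 - P²) - 4*P = 8 - P² - 4*P)
(a(0)*U(0))*(-40) = (0*(8 - 1*0² - 4*0))*(-40) = (0*(8 - 1*0 + 0))*(-40) = (0*(8 + 0 + 0))*(-40) = (0*8)*(-40) = 0*(-40) = 0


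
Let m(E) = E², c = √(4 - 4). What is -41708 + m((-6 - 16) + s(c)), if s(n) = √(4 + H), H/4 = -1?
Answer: -41224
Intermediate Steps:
c = 0 (c = √0 = 0)
H = -4 (H = 4*(-1) = -4)
s(n) = 0 (s(n) = √(4 - 4) = √0 = 0)
-41708 + m((-6 - 16) + s(c)) = -41708 + ((-6 - 16) + 0)² = -41708 + (-22 + 0)² = -41708 + (-22)² = -41708 + 484 = -41224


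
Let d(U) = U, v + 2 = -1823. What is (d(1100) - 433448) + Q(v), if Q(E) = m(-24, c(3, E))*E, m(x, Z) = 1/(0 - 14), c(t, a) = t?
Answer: -6051047/14 ≈ -4.3222e+5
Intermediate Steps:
v = -1825 (v = -2 - 1823 = -1825)
m(x, Z) = -1/14 (m(x, Z) = 1/(-14) = -1/14)
Q(E) = -E/14
(d(1100) - 433448) + Q(v) = (1100 - 433448) - 1/14*(-1825) = -432348 + 1825/14 = -6051047/14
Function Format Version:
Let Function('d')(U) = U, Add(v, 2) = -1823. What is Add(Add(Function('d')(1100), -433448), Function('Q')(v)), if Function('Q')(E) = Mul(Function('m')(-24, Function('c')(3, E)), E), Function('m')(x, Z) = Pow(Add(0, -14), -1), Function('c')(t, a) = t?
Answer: Rational(-6051047, 14) ≈ -4.3222e+5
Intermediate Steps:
v = -1825 (v = Add(-2, -1823) = -1825)
Function('m')(x, Z) = Rational(-1, 14) (Function('m')(x, Z) = Pow(-14, -1) = Rational(-1, 14))
Function('Q')(E) = Mul(Rational(-1, 14), E)
Add(Add(Function('d')(1100), -433448), Function('Q')(v)) = Add(Add(1100, -433448), Mul(Rational(-1, 14), -1825)) = Add(-432348, Rational(1825, 14)) = Rational(-6051047, 14)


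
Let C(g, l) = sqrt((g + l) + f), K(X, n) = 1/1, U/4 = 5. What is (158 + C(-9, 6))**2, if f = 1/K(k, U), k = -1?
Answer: (158 + I*sqrt(2))**2 ≈ 24962.0 + 446.9*I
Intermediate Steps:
U = 20 (U = 4*5 = 20)
K(X, n) = 1
f = 1 (f = 1/1 = 1)
C(g, l) = sqrt(1 + g + l) (C(g, l) = sqrt((g + l) + 1) = sqrt(1 + g + l))
(158 + C(-9, 6))**2 = (158 + sqrt(1 - 9 + 6))**2 = (158 + sqrt(-2))**2 = (158 + I*sqrt(2))**2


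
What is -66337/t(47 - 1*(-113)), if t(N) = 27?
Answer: -66337/27 ≈ -2456.9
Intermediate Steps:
-66337/t(47 - 1*(-113)) = -66337/27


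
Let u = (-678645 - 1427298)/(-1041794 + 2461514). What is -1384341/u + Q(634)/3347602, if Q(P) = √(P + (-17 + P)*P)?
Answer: 93589362120/100283 + √97953/1673801 ≈ 9.3325e+5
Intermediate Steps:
Q(P) = √(P + P*(-17 + P))
u = -701981/473240 (u = -2105943/1419720 = -2105943*1/1419720 = -701981/473240 ≈ -1.4834)
-1384341/u + Q(634)/3347602 = -1384341/(-701981/473240) + √(634*(-16 + 634))/3347602 = -1384341*(-473240/701981) + √(634*618)*(1/3347602) = 93589362120/100283 + √391812*(1/3347602) = 93589362120/100283 + (2*√97953)*(1/3347602) = 93589362120/100283 + √97953/1673801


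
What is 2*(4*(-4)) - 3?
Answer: -35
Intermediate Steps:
2*(4*(-4)) - 3 = 2*(-16) - 3 = -32 - 3 = -35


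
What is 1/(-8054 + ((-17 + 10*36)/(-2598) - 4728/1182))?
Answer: -2598/20935027 ≈ -0.00012410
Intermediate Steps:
1/(-8054 + ((-17 + 10*36)/(-2598) - 4728/1182)) = 1/(-8054 + ((-17 + 360)*(-1/2598) - 4728*1/1182)) = 1/(-8054 + (343*(-1/2598) - 4)) = 1/(-8054 + (-343/2598 - 4)) = 1/(-8054 - 10735/2598) = 1/(-20935027/2598) = -2598/20935027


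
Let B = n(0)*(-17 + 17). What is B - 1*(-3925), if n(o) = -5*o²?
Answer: 3925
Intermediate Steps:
B = 0 (B = (-5*0²)*(-17 + 17) = -5*0*0 = 0*0 = 0)
B - 1*(-3925) = 0 - 1*(-3925) = 0 + 3925 = 3925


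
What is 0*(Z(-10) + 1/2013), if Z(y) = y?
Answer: 0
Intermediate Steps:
0*(Z(-10) + 1/2013) = 0*(-10 + 1/2013) = 0*(-20129/2013) = 0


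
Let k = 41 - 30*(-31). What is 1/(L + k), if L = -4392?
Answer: -1/3421 ≈ -0.00029231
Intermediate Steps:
k = 971 (k = 41 + 930 = 971)
1/(L + k) = 1/(-4392 + 971) = 1/(-3421) = -1/3421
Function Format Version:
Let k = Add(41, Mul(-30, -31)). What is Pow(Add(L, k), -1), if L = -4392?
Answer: Rational(-1, 3421) ≈ -0.00029231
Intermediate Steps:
k = 971 (k = Add(41, 930) = 971)
Pow(Add(L, k), -1) = Pow(Add(-4392, 971), -1) = Pow(-3421, -1) = Rational(-1, 3421)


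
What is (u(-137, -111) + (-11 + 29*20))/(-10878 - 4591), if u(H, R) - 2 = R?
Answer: -460/15469 ≈ -0.029737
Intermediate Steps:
u(H, R) = 2 + R
(u(-137, -111) + (-11 + 29*20))/(-10878 - 4591) = ((2 - 111) + (-11 + 29*20))/(-10878 - 4591) = (-109 + (-11 + 580))/(-15469) = (-109 + 569)*(-1/15469) = 460*(-1/15469) = -460/15469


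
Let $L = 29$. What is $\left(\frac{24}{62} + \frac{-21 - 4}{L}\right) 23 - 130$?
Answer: $- \frac{126691}{899} \approx -140.92$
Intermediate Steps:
$\left(\frac{24}{62} + \frac{-21 - 4}{L}\right) 23 - 130 = \left(\frac{24}{62} + \frac{-21 - 4}{29}\right) 23 - 130 = \left(24 \cdot \frac{1}{62} - \frac{25}{29}\right) 23 - 130 = \left(\frac{12}{31} - \frac{25}{29}\right) 23 - 130 = \left(- \frac{427}{899}\right) 23 - 130 = - \frac{9821}{899} - 130 = - \frac{126691}{899}$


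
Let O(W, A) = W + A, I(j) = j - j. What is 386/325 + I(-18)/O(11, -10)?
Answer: 386/325 ≈ 1.1877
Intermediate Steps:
I(j) = 0
O(W, A) = A + W
386/325 + I(-18)/O(11, -10) = 386/325 + 0/(-10 + 11) = 386*(1/325) + 0/1 = 386/325 + 0*1 = 386/325 + 0 = 386/325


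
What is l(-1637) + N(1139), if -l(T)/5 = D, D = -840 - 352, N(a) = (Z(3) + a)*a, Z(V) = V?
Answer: 1306698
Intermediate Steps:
N(a) = a*(3 + a) (N(a) = (3 + a)*a = a*(3 + a))
D = -1192
l(T) = 5960 (l(T) = -5*(-1192) = 5960)
l(-1637) + N(1139) = 5960 + 1139*(3 + 1139) = 5960 + 1139*1142 = 5960 + 1300738 = 1306698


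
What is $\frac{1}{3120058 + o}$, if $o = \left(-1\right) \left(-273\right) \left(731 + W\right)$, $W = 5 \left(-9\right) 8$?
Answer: $\frac{1}{3221341} \approx 3.1043 \cdot 10^{-7}$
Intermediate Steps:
$W = -360$ ($W = \left(-45\right) 8 = -360$)
$o = 101283$ ($o = \left(-1\right) \left(-273\right) \left(731 - 360\right) = 273 \cdot 371 = 101283$)
$\frac{1}{3120058 + o} = \frac{1}{3120058 + 101283} = \frac{1}{3221341}$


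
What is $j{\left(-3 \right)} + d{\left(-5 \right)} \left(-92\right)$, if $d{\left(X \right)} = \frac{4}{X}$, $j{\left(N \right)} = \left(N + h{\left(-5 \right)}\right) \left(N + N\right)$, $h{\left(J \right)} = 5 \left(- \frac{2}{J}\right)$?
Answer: $\frac{398}{5} \approx 79.6$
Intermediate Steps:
$h{\left(J \right)} = - \frac{10}{J}$
$j{\left(N \right)} = 2 N \left(2 + N\right)$ ($j{\left(N \right)} = \left(N - \frac{10}{-5}\right) \left(N + N\right) = \left(N - -2\right) 2 N = \left(N + 2\right) 2 N = \left(2 + N\right) 2 N = 2 N \left(2 + N\right)$)
$j{\left(-3 \right)} + d{\left(-5 \right)} \left(-92\right) = 2 \left(-3\right) \left(2 - 3\right) + \frac{4}{-5} \left(-92\right) = 2 \left(-3\right) \left(-1\right) + 4 \left(- \frac{1}{5}\right) \left(-92\right) = 6 - - \frac{368}{5} = 6 + \frac{368}{5} = \frac{398}{5}$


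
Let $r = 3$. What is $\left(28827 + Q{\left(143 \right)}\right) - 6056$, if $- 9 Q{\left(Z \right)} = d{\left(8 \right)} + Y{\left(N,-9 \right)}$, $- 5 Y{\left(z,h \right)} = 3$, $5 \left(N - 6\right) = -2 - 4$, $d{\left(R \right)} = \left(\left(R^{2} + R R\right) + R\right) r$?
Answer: $\frac{340886}{15} \approx 22726.0$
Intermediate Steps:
$d{\left(R \right)} = 3 R + 6 R^{2}$ ($d{\left(R \right)} = \left(\left(R^{2} + R R\right) + R\right) 3 = \left(\left(R^{2} + R^{2}\right) + R\right) 3 = \left(2 R^{2} + R\right) 3 = \left(R + 2 R^{2}\right) 3 = 3 R + 6 R^{2}$)
$N = \frac{24}{5}$ ($N = 6 + \frac{-2 - 4}{5} = 6 + \frac{1}{5} \left(-6\right) = 6 - \frac{6}{5} = \frac{24}{5} \approx 4.8$)
$Y{\left(z,h \right)} = - \frac{3}{5}$ ($Y{\left(z,h \right)} = \left(- \frac{1}{5}\right) 3 = - \frac{3}{5}$)
$Q{\left(Z \right)} = - \frac{679}{15}$ ($Q{\left(Z \right)} = - \frac{3 \cdot 8 \left(1 + 2 \cdot 8\right) - \frac{3}{5}}{9} = - \frac{3 \cdot 8 \left(1 + 16\right) - \frac{3}{5}}{9} = - \frac{3 \cdot 8 \cdot 17 - \frac{3}{5}}{9} = - \frac{408 - \frac{3}{5}}{9} = \left(- \frac{1}{9}\right) \frac{2037}{5} = - \frac{679}{15}$)
$\left(28827 + Q{\left(143 \right)}\right) - 6056 = \left(28827 - \frac{679}{15}\right) - 6056 = \frac{431726}{15} - 6056 = \frac{340886}{15}$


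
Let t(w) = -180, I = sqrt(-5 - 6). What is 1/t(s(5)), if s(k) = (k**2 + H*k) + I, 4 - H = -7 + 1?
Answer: -1/180 ≈ -0.0055556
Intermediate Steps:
H = 10 (H = 4 - (-7 + 1) = 4 - 1*(-6) = 4 + 6 = 10)
I = I*sqrt(11) (I = sqrt(-11) = I*sqrt(11) ≈ 3.3166*I)
s(k) = k**2 + 10*k + I*sqrt(11) (s(k) = (k**2 + 10*k) + I*sqrt(11) = k**2 + 10*k + I*sqrt(11))
1/t(s(5)) = 1/(-180) = -1/180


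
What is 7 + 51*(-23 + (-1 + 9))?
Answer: -758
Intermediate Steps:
7 + 51*(-23 + (-1 + 9)) = 7 + 51*(-23 + 8) = 7 + 51*(-15) = 7 - 765 = -758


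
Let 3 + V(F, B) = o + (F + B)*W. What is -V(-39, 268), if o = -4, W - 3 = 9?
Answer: -2741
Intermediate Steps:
W = 12 (W = 3 + 9 = 12)
V(F, B) = -7 + 12*B + 12*F (V(F, B) = -3 + (-4 + (F + B)*12) = -3 + (-4 + (B + F)*12) = -3 + (-4 + (12*B + 12*F)) = -3 + (-4 + 12*B + 12*F) = -7 + 12*B + 12*F)
-V(-39, 268) = -(-7 + 12*268 + 12*(-39)) = -(-7 + 3216 - 468) = -1*2741 = -2741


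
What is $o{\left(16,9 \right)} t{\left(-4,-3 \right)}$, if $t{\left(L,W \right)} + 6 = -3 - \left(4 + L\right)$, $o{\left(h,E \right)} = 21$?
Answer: $-189$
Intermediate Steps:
$t{\left(L,W \right)} = -13 - L$ ($t{\left(L,W \right)} = -6 - \left(7 + L\right) = -13 - L$)
$o{\left(16,9 \right)} t{\left(-4,-3 \right)} = 21 \left(-13 - -4\right) = 21 \left(-13 + 4\right) = 21 \left(-9\right) = -189$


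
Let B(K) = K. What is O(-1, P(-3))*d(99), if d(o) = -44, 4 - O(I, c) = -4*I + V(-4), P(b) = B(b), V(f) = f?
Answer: -176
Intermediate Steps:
P(b) = b
O(I, c) = 8 + 4*I (O(I, c) = 4 - (-4*I - 4) = 4 - (-4 - 4*I) = 4 + (4 + 4*I) = 8 + 4*I)
O(-1, P(-3))*d(99) = (8 + 4*(-1))*(-44) = (8 - 4)*(-44) = 4*(-44) = -176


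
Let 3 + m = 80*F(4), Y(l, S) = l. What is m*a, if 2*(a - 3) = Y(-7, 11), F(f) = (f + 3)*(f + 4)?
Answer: -4477/2 ≈ -2238.5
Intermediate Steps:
F(f) = (3 + f)*(4 + f)
a = -1/2 (a = 3 + (1/2)*(-7) = 3 - 7/2 = -1/2 ≈ -0.50000)
m = 4477 (m = -3 + 80*(12 + 4**2 + 7*4) = -3 + 80*(12 + 16 + 28) = -3 + 80*56 = -3 + 4480 = 4477)
m*a = 4477*(-1/2) = -4477/2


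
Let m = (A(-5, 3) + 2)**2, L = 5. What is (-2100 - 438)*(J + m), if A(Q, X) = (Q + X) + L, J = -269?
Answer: 619272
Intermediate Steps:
A(Q, X) = 5 + Q + X (A(Q, X) = (Q + X) + 5 = 5 + Q + X)
m = 25 (m = ((5 - 5 + 3) + 2)**2 = (3 + 2)**2 = 5**2 = 25)
(-2100 - 438)*(J + m) = (-2100 - 438)*(-269 + 25) = -2538*(-244) = 619272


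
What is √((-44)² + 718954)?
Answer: √720890 ≈ 849.05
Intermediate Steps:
√((-44)² + 718954) = √(1936 + 718954) = √720890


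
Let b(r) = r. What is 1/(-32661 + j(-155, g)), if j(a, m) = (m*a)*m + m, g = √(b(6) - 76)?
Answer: -I/(√70 + 21811*I) ≈ -4.5848e-5 - 1.7587e-8*I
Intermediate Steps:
g = I*√70 (g = √(6 - 76) = √(-70) = I*√70 ≈ 8.3666*I)
j(a, m) = m + a*m² (j(a, m) = (a*m)*m + m = a*m² + m = m + a*m²)
1/(-32661 + j(-155, g)) = 1/(-32661 + (I*√70)*(1 - 155*I*√70)) = 1/(-32661 + I*√70*(1 - 155*I*√70))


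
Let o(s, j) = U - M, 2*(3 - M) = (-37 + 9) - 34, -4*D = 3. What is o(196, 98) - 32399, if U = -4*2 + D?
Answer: -129767/4 ≈ -32442.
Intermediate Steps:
D = -3/4 (D = -1/4*3 = -3/4 ≈ -0.75000)
U = -35/4 (U = -4*2 - 3/4 = -8 - 3/4 = -35/4 ≈ -8.7500)
M = 34 (M = 3 - ((-37 + 9) - 34)/2 = 3 - (-28 - 34)/2 = 3 - 1/2*(-62) = 3 + 31 = 34)
o(s, j) = -171/4 (o(s, j) = -35/4 - 1*34 = -35/4 - 34 = -171/4)
o(196, 98) - 32399 = -171/4 - 32399 = -129767/4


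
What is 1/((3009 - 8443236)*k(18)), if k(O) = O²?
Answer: -1/2734633548 ≈ -3.6568e-10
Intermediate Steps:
1/((3009 - 8443236)*k(18)) = 1/((3009 - 8443236)*(18²)) = 1/(-8440227*324) = -1/8440227*1/324 = -1/2734633548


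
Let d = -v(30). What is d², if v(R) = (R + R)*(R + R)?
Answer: 12960000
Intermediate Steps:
v(R) = 4*R² (v(R) = (2*R)*(2*R) = 4*R²)
d = -3600 (d = -4*30² = -4*900 = -1*3600 = -3600)
d² = (-3600)² = 12960000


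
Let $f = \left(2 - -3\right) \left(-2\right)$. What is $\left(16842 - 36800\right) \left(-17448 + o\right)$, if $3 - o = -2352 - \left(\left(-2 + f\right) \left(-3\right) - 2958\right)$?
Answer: $359543370$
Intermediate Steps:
$f = -10$ ($f = \left(2 + 3\right) \left(-2\right) = 5 \left(-2\right) = -10$)
$o = -567$ ($o = 3 - \left(-2352 - \left(\left(-2 - 10\right) \left(-3\right) - 2958\right)\right) = 3 - \left(-2352 - \left(\left(-12\right) \left(-3\right) - 2958\right)\right) = 3 - \left(-2352 - \left(36 - 2958\right)\right) = 3 - \left(-2352 - -2922\right) = 3 - \left(-2352 + 2922\right) = 3 - 570 = -567$)
$\left(16842 - 36800\right) \left(-17448 + o\right) = \left(16842 - 36800\right) \left(-17448 - 567\right) = \left(16842 - 36800\right) \left(-18015\right) = \left(-19958\right) \left(-18015\right) = 359543370$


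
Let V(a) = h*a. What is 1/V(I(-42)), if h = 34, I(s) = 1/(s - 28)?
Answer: -35/17 ≈ -2.0588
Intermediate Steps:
I(s) = 1/(-28 + s)
V(a) = 34*a
1/V(I(-42)) = 1/(34/(-28 - 42)) = 1/(34/(-70)) = 1/(34*(-1/70)) = 1/(-17/35) = -35/17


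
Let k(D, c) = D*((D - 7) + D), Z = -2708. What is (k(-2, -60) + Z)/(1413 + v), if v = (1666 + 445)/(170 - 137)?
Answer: -44319/24370 ≈ -1.8186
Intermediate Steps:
k(D, c) = D*(-7 + 2*D) (k(D, c) = D*((-7 + D) + D) = D*(-7 + 2*D))
v = 2111/33 ≈ 63.970
(k(-2, -60) + Z)/(1413 + v) = (-2*(-7 + 2*(-2)) - 2708)/(1413 + 2111/33) = (-2*(-7 - 4) - 2708)/(48740/33) = (-2*(-11) - 2708)*(33/48740) = (22 - 2708)*(33/48740) = -2686*33/48740 = -44319/24370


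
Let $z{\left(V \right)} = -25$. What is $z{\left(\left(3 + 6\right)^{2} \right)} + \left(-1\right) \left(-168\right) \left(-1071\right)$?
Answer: $-179953$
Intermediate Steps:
$z{\left(\left(3 + 6\right)^{2} \right)} + \left(-1\right) \left(-168\right) \left(-1071\right) = -25 + \left(-1\right) \left(-168\right) \left(-1071\right) = -25 + 168 \left(-1071\right) = -25 - 179928 = -179953$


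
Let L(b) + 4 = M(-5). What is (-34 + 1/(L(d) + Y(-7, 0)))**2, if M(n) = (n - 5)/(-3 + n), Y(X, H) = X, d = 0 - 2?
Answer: 1768900/1521 ≈ 1163.0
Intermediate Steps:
d = -2
M(n) = (-5 + n)/(-3 + n)
L(b) = -11/4 (L(b) = -4 + (-5 - 5)/(-3 - 5) = -4 - 10/(-8) = -4 - 1/8*(-10) = -4 + 5/4 = -11/4)
(-34 + 1/(L(d) + Y(-7, 0)))**2 = (-34 + 1/(-11/4 - 7))**2 = (-34 + 1/(-39/4))**2 = (-34 - 4/39)**2 = (-1330/39)**2 = 1768900/1521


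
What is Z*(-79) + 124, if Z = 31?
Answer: -2325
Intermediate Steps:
Z*(-79) + 124 = 31*(-79) + 124 = -2449 + 124 = -2325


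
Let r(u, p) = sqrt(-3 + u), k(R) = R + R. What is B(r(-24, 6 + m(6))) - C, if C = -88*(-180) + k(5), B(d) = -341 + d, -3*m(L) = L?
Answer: -16191 + 3*I*sqrt(3) ≈ -16191.0 + 5.1962*I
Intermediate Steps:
k(R) = 2*R
m(L) = -L/3
C = 15850 (C = -88*(-180) + 2*5 = 15840 + 10 = 15850)
B(r(-24, 6 + m(6))) - C = (-341 + sqrt(-3 - 24)) - 1*15850 = (-341 + sqrt(-27)) - 15850 = (-341 + 3*I*sqrt(3)) - 15850 = -16191 + 3*I*sqrt(3)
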